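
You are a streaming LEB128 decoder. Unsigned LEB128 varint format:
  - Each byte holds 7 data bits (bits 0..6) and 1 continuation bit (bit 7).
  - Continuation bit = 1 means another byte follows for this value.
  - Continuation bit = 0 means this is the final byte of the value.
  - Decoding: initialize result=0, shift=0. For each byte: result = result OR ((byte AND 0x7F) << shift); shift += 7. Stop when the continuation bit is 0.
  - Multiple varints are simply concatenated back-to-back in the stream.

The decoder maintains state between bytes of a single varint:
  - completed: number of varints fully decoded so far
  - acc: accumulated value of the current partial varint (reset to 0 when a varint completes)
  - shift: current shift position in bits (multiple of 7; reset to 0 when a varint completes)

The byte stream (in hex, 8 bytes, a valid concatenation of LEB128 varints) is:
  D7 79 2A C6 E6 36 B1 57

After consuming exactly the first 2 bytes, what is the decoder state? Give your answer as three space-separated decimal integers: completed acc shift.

Answer: 1 0 0

Derivation:
byte[0]=0xD7 cont=1 payload=0x57: acc |= 87<<0 -> completed=0 acc=87 shift=7
byte[1]=0x79 cont=0 payload=0x79: varint #1 complete (value=15575); reset -> completed=1 acc=0 shift=0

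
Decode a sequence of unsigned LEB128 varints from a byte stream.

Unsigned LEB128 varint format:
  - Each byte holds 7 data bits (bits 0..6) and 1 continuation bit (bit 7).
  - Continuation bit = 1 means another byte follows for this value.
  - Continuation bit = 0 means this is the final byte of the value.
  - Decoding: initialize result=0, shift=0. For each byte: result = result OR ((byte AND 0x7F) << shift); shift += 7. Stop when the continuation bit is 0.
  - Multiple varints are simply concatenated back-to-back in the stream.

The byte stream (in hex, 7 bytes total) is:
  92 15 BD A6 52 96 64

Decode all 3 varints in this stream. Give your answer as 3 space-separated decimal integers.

  byte[0]=0x92 cont=1 payload=0x12=18: acc |= 18<<0 -> acc=18 shift=7
  byte[1]=0x15 cont=0 payload=0x15=21: acc |= 21<<7 -> acc=2706 shift=14 [end]
Varint 1: bytes[0:2] = 92 15 -> value 2706 (2 byte(s))
  byte[2]=0xBD cont=1 payload=0x3D=61: acc |= 61<<0 -> acc=61 shift=7
  byte[3]=0xA6 cont=1 payload=0x26=38: acc |= 38<<7 -> acc=4925 shift=14
  byte[4]=0x52 cont=0 payload=0x52=82: acc |= 82<<14 -> acc=1348413 shift=21 [end]
Varint 2: bytes[2:5] = BD A6 52 -> value 1348413 (3 byte(s))
  byte[5]=0x96 cont=1 payload=0x16=22: acc |= 22<<0 -> acc=22 shift=7
  byte[6]=0x64 cont=0 payload=0x64=100: acc |= 100<<7 -> acc=12822 shift=14 [end]
Varint 3: bytes[5:7] = 96 64 -> value 12822 (2 byte(s))

Answer: 2706 1348413 12822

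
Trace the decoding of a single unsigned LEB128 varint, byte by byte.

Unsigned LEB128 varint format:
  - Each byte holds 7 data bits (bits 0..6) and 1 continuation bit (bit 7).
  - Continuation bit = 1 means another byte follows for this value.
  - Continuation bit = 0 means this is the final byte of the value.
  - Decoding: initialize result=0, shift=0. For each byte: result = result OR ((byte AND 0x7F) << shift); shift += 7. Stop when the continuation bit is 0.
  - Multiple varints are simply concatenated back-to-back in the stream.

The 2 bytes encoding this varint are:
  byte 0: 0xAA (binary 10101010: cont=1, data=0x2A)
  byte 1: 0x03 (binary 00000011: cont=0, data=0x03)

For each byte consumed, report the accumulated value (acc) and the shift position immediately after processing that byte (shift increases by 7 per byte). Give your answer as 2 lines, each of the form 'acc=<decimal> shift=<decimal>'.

byte 0=0xAA: payload=0x2A=42, contrib = 42<<0 = 42; acc -> 42, shift -> 7
byte 1=0x03: payload=0x03=3, contrib = 3<<7 = 384; acc -> 426, shift -> 14

Answer: acc=42 shift=7
acc=426 shift=14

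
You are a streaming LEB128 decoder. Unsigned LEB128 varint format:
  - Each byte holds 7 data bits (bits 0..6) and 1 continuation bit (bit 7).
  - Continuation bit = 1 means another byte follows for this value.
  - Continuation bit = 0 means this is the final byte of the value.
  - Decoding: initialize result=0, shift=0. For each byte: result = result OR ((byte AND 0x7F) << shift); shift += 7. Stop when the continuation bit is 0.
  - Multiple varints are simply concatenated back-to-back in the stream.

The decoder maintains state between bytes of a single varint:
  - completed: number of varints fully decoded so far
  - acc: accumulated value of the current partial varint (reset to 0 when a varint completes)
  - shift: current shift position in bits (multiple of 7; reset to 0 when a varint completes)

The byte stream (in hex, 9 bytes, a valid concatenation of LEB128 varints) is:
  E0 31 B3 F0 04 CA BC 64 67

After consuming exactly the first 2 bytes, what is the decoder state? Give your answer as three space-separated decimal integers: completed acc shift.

byte[0]=0xE0 cont=1 payload=0x60: acc |= 96<<0 -> completed=0 acc=96 shift=7
byte[1]=0x31 cont=0 payload=0x31: varint #1 complete (value=6368); reset -> completed=1 acc=0 shift=0

Answer: 1 0 0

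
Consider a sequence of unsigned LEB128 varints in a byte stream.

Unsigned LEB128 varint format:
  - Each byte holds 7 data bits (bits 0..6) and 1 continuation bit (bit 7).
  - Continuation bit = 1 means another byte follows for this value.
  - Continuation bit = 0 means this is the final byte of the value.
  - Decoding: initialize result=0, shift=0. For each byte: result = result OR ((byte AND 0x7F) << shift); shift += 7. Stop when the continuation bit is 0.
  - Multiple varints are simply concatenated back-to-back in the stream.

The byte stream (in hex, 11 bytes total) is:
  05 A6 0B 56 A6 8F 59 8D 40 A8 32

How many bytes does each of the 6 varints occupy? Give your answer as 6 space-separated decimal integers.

Answer: 1 2 1 3 2 2

Derivation:
  byte[0]=0x05 cont=0 payload=0x05=5: acc |= 5<<0 -> acc=5 shift=7 [end]
Varint 1: bytes[0:1] = 05 -> value 5 (1 byte(s))
  byte[1]=0xA6 cont=1 payload=0x26=38: acc |= 38<<0 -> acc=38 shift=7
  byte[2]=0x0B cont=0 payload=0x0B=11: acc |= 11<<7 -> acc=1446 shift=14 [end]
Varint 2: bytes[1:3] = A6 0B -> value 1446 (2 byte(s))
  byte[3]=0x56 cont=0 payload=0x56=86: acc |= 86<<0 -> acc=86 shift=7 [end]
Varint 3: bytes[3:4] = 56 -> value 86 (1 byte(s))
  byte[4]=0xA6 cont=1 payload=0x26=38: acc |= 38<<0 -> acc=38 shift=7
  byte[5]=0x8F cont=1 payload=0x0F=15: acc |= 15<<7 -> acc=1958 shift=14
  byte[6]=0x59 cont=0 payload=0x59=89: acc |= 89<<14 -> acc=1460134 shift=21 [end]
Varint 4: bytes[4:7] = A6 8F 59 -> value 1460134 (3 byte(s))
  byte[7]=0x8D cont=1 payload=0x0D=13: acc |= 13<<0 -> acc=13 shift=7
  byte[8]=0x40 cont=0 payload=0x40=64: acc |= 64<<7 -> acc=8205 shift=14 [end]
Varint 5: bytes[7:9] = 8D 40 -> value 8205 (2 byte(s))
  byte[9]=0xA8 cont=1 payload=0x28=40: acc |= 40<<0 -> acc=40 shift=7
  byte[10]=0x32 cont=0 payload=0x32=50: acc |= 50<<7 -> acc=6440 shift=14 [end]
Varint 6: bytes[9:11] = A8 32 -> value 6440 (2 byte(s))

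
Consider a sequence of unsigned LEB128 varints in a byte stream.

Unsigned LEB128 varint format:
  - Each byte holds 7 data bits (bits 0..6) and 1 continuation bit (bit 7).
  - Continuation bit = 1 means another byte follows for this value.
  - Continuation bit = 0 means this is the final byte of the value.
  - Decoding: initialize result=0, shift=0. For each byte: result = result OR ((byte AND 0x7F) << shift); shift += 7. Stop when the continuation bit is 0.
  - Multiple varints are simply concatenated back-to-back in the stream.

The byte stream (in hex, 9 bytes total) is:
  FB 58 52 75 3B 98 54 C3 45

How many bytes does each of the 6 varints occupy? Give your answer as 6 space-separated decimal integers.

Answer: 2 1 1 1 2 2

Derivation:
  byte[0]=0xFB cont=1 payload=0x7B=123: acc |= 123<<0 -> acc=123 shift=7
  byte[1]=0x58 cont=0 payload=0x58=88: acc |= 88<<7 -> acc=11387 shift=14 [end]
Varint 1: bytes[0:2] = FB 58 -> value 11387 (2 byte(s))
  byte[2]=0x52 cont=0 payload=0x52=82: acc |= 82<<0 -> acc=82 shift=7 [end]
Varint 2: bytes[2:3] = 52 -> value 82 (1 byte(s))
  byte[3]=0x75 cont=0 payload=0x75=117: acc |= 117<<0 -> acc=117 shift=7 [end]
Varint 3: bytes[3:4] = 75 -> value 117 (1 byte(s))
  byte[4]=0x3B cont=0 payload=0x3B=59: acc |= 59<<0 -> acc=59 shift=7 [end]
Varint 4: bytes[4:5] = 3B -> value 59 (1 byte(s))
  byte[5]=0x98 cont=1 payload=0x18=24: acc |= 24<<0 -> acc=24 shift=7
  byte[6]=0x54 cont=0 payload=0x54=84: acc |= 84<<7 -> acc=10776 shift=14 [end]
Varint 5: bytes[5:7] = 98 54 -> value 10776 (2 byte(s))
  byte[7]=0xC3 cont=1 payload=0x43=67: acc |= 67<<0 -> acc=67 shift=7
  byte[8]=0x45 cont=0 payload=0x45=69: acc |= 69<<7 -> acc=8899 shift=14 [end]
Varint 6: bytes[7:9] = C3 45 -> value 8899 (2 byte(s))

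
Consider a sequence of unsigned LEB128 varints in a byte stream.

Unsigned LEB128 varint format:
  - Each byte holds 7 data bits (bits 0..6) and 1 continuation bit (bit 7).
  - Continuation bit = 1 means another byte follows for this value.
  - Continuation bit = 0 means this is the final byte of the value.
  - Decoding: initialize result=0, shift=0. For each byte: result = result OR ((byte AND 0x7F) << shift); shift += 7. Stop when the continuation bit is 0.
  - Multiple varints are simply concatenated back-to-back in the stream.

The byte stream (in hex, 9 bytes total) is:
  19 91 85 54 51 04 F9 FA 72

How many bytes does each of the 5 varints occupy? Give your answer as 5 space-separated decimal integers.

Answer: 1 3 1 1 3

Derivation:
  byte[0]=0x19 cont=0 payload=0x19=25: acc |= 25<<0 -> acc=25 shift=7 [end]
Varint 1: bytes[0:1] = 19 -> value 25 (1 byte(s))
  byte[1]=0x91 cont=1 payload=0x11=17: acc |= 17<<0 -> acc=17 shift=7
  byte[2]=0x85 cont=1 payload=0x05=5: acc |= 5<<7 -> acc=657 shift=14
  byte[3]=0x54 cont=0 payload=0x54=84: acc |= 84<<14 -> acc=1376913 shift=21 [end]
Varint 2: bytes[1:4] = 91 85 54 -> value 1376913 (3 byte(s))
  byte[4]=0x51 cont=0 payload=0x51=81: acc |= 81<<0 -> acc=81 shift=7 [end]
Varint 3: bytes[4:5] = 51 -> value 81 (1 byte(s))
  byte[5]=0x04 cont=0 payload=0x04=4: acc |= 4<<0 -> acc=4 shift=7 [end]
Varint 4: bytes[5:6] = 04 -> value 4 (1 byte(s))
  byte[6]=0xF9 cont=1 payload=0x79=121: acc |= 121<<0 -> acc=121 shift=7
  byte[7]=0xFA cont=1 payload=0x7A=122: acc |= 122<<7 -> acc=15737 shift=14
  byte[8]=0x72 cont=0 payload=0x72=114: acc |= 114<<14 -> acc=1883513 shift=21 [end]
Varint 5: bytes[6:9] = F9 FA 72 -> value 1883513 (3 byte(s))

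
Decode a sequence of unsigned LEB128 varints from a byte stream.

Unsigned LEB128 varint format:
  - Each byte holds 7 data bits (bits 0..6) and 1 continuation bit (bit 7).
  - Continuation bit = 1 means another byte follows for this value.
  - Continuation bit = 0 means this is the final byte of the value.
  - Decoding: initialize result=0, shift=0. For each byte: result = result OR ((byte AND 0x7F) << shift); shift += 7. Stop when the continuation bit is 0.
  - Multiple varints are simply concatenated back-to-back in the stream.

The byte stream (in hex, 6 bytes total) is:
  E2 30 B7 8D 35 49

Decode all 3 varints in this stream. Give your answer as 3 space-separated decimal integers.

  byte[0]=0xE2 cont=1 payload=0x62=98: acc |= 98<<0 -> acc=98 shift=7
  byte[1]=0x30 cont=0 payload=0x30=48: acc |= 48<<7 -> acc=6242 shift=14 [end]
Varint 1: bytes[0:2] = E2 30 -> value 6242 (2 byte(s))
  byte[2]=0xB7 cont=1 payload=0x37=55: acc |= 55<<0 -> acc=55 shift=7
  byte[3]=0x8D cont=1 payload=0x0D=13: acc |= 13<<7 -> acc=1719 shift=14
  byte[4]=0x35 cont=0 payload=0x35=53: acc |= 53<<14 -> acc=870071 shift=21 [end]
Varint 2: bytes[2:5] = B7 8D 35 -> value 870071 (3 byte(s))
  byte[5]=0x49 cont=0 payload=0x49=73: acc |= 73<<0 -> acc=73 shift=7 [end]
Varint 3: bytes[5:6] = 49 -> value 73 (1 byte(s))

Answer: 6242 870071 73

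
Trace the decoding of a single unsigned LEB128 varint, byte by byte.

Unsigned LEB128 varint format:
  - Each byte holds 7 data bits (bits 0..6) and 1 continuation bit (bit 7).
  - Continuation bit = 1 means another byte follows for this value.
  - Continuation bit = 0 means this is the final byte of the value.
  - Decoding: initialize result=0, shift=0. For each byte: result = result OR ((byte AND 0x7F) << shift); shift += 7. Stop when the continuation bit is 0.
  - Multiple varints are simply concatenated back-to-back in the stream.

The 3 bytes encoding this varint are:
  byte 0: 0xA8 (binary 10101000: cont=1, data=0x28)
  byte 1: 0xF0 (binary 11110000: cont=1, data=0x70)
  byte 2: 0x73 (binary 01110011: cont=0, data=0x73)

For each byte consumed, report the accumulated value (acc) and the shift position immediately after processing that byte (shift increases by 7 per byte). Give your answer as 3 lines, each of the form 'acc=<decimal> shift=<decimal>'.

Answer: acc=40 shift=7
acc=14376 shift=14
acc=1898536 shift=21

Derivation:
byte 0=0xA8: payload=0x28=40, contrib = 40<<0 = 40; acc -> 40, shift -> 7
byte 1=0xF0: payload=0x70=112, contrib = 112<<7 = 14336; acc -> 14376, shift -> 14
byte 2=0x73: payload=0x73=115, contrib = 115<<14 = 1884160; acc -> 1898536, shift -> 21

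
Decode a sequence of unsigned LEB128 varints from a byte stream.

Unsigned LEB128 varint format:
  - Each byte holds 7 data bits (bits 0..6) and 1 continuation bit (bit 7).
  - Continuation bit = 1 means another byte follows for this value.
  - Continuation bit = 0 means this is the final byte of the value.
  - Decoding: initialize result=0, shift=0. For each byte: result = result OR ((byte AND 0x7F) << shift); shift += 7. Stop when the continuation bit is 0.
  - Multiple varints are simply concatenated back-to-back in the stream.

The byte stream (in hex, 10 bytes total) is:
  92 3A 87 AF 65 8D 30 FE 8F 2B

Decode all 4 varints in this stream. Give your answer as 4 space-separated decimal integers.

  byte[0]=0x92 cont=1 payload=0x12=18: acc |= 18<<0 -> acc=18 shift=7
  byte[1]=0x3A cont=0 payload=0x3A=58: acc |= 58<<7 -> acc=7442 shift=14 [end]
Varint 1: bytes[0:2] = 92 3A -> value 7442 (2 byte(s))
  byte[2]=0x87 cont=1 payload=0x07=7: acc |= 7<<0 -> acc=7 shift=7
  byte[3]=0xAF cont=1 payload=0x2F=47: acc |= 47<<7 -> acc=6023 shift=14
  byte[4]=0x65 cont=0 payload=0x65=101: acc |= 101<<14 -> acc=1660807 shift=21 [end]
Varint 2: bytes[2:5] = 87 AF 65 -> value 1660807 (3 byte(s))
  byte[5]=0x8D cont=1 payload=0x0D=13: acc |= 13<<0 -> acc=13 shift=7
  byte[6]=0x30 cont=0 payload=0x30=48: acc |= 48<<7 -> acc=6157 shift=14 [end]
Varint 3: bytes[5:7] = 8D 30 -> value 6157 (2 byte(s))
  byte[7]=0xFE cont=1 payload=0x7E=126: acc |= 126<<0 -> acc=126 shift=7
  byte[8]=0x8F cont=1 payload=0x0F=15: acc |= 15<<7 -> acc=2046 shift=14
  byte[9]=0x2B cont=0 payload=0x2B=43: acc |= 43<<14 -> acc=706558 shift=21 [end]
Varint 4: bytes[7:10] = FE 8F 2B -> value 706558 (3 byte(s))

Answer: 7442 1660807 6157 706558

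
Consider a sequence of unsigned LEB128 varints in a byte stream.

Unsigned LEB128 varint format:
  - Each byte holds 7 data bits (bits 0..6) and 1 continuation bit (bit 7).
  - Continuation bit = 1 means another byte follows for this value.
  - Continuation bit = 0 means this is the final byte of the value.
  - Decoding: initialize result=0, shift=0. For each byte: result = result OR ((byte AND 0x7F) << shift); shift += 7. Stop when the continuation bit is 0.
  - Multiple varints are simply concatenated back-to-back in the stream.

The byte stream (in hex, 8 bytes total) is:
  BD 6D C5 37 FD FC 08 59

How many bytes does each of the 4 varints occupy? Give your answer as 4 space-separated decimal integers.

  byte[0]=0xBD cont=1 payload=0x3D=61: acc |= 61<<0 -> acc=61 shift=7
  byte[1]=0x6D cont=0 payload=0x6D=109: acc |= 109<<7 -> acc=14013 shift=14 [end]
Varint 1: bytes[0:2] = BD 6D -> value 14013 (2 byte(s))
  byte[2]=0xC5 cont=1 payload=0x45=69: acc |= 69<<0 -> acc=69 shift=7
  byte[3]=0x37 cont=0 payload=0x37=55: acc |= 55<<7 -> acc=7109 shift=14 [end]
Varint 2: bytes[2:4] = C5 37 -> value 7109 (2 byte(s))
  byte[4]=0xFD cont=1 payload=0x7D=125: acc |= 125<<0 -> acc=125 shift=7
  byte[5]=0xFC cont=1 payload=0x7C=124: acc |= 124<<7 -> acc=15997 shift=14
  byte[6]=0x08 cont=0 payload=0x08=8: acc |= 8<<14 -> acc=147069 shift=21 [end]
Varint 3: bytes[4:7] = FD FC 08 -> value 147069 (3 byte(s))
  byte[7]=0x59 cont=0 payload=0x59=89: acc |= 89<<0 -> acc=89 shift=7 [end]
Varint 4: bytes[7:8] = 59 -> value 89 (1 byte(s))

Answer: 2 2 3 1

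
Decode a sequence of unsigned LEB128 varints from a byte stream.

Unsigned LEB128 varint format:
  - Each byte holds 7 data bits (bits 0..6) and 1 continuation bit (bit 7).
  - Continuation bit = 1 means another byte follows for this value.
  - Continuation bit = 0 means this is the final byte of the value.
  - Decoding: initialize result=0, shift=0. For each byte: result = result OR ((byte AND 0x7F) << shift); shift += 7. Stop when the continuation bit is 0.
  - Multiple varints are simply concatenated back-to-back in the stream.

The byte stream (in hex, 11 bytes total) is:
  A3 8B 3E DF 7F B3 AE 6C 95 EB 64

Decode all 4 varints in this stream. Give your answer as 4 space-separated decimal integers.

Answer: 1017251 16351 1775411 1652117

Derivation:
  byte[0]=0xA3 cont=1 payload=0x23=35: acc |= 35<<0 -> acc=35 shift=7
  byte[1]=0x8B cont=1 payload=0x0B=11: acc |= 11<<7 -> acc=1443 shift=14
  byte[2]=0x3E cont=0 payload=0x3E=62: acc |= 62<<14 -> acc=1017251 shift=21 [end]
Varint 1: bytes[0:3] = A3 8B 3E -> value 1017251 (3 byte(s))
  byte[3]=0xDF cont=1 payload=0x5F=95: acc |= 95<<0 -> acc=95 shift=7
  byte[4]=0x7F cont=0 payload=0x7F=127: acc |= 127<<7 -> acc=16351 shift=14 [end]
Varint 2: bytes[3:5] = DF 7F -> value 16351 (2 byte(s))
  byte[5]=0xB3 cont=1 payload=0x33=51: acc |= 51<<0 -> acc=51 shift=7
  byte[6]=0xAE cont=1 payload=0x2E=46: acc |= 46<<7 -> acc=5939 shift=14
  byte[7]=0x6C cont=0 payload=0x6C=108: acc |= 108<<14 -> acc=1775411 shift=21 [end]
Varint 3: bytes[5:8] = B3 AE 6C -> value 1775411 (3 byte(s))
  byte[8]=0x95 cont=1 payload=0x15=21: acc |= 21<<0 -> acc=21 shift=7
  byte[9]=0xEB cont=1 payload=0x6B=107: acc |= 107<<7 -> acc=13717 shift=14
  byte[10]=0x64 cont=0 payload=0x64=100: acc |= 100<<14 -> acc=1652117 shift=21 [end]
Varint 4: bytes[8:11] = 95 EB 64 -> value 1652117 (3 byte(s))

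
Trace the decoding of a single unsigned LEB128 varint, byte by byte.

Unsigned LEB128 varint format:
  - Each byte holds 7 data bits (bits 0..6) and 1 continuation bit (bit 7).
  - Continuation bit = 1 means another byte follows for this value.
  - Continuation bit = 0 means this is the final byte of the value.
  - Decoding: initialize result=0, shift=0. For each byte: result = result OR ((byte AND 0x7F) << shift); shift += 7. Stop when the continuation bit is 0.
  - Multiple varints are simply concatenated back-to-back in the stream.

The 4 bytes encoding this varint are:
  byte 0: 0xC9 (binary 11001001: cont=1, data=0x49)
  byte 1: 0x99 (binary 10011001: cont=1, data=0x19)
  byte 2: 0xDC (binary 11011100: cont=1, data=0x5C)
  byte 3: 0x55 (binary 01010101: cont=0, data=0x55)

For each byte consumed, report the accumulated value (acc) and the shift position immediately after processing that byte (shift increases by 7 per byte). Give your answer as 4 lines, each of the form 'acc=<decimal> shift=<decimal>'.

byte 0=0xC9: payload=0x49=73, contrib = 73<<0 = 73; acc -> 73, shift -> 7
byte 1=0x99: payload=0x19=25, contrib = 25<<7 = 3200; acc -> 3273, shift -> 14
byte 2=0xDC: payload=0x5C=92, contrib = 92<<14 = 1507328; acc -> 1510601, shift -> 21
byte 3=0x55: payload=0x55=85, contrib = 85<<21 = 178257920; acc -> 179768521, shift -> 28

Answer: acc=73 shift=7
acc=3273 shift=14
acc=1510601 shift=21
acc=179768521 shift=28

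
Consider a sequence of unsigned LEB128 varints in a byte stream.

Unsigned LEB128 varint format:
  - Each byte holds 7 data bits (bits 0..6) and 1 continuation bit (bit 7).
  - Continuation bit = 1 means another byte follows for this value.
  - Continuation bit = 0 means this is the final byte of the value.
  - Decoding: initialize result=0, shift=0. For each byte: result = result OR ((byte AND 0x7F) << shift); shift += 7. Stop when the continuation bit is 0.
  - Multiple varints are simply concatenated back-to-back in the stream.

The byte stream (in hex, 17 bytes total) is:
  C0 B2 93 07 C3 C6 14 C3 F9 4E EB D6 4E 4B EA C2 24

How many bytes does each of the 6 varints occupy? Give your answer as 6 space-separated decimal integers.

Answer: 4 3 3 3 1 3

Derivation:
  byte[0]=0xC0 cont=1 payload=0x40=64: acc |= 64<<0 -> acc=64 shift=7
  byte[1]=0xB2 cont=1 payload=0x32=50: acc |= 50<<7 -> acc=6464 shift=14
  byte[2]=0x93 cont=1 payload=0x13=19: acc |= 19<<14 -> acc=317760 shift=21
  byte[3]=0x07 cont=0 payload=0x07=7: acc |= 7<<21 -> acc=14997824 shift=28 [end]
Varint 1: bytes[0:4] = C0 B2 93 07 -> value 14997824 (4 byte(s))
  byte[4]=0xC3 cont=1 payload=0x43=67: acc |= 67<<0 -> acc=67 shift=7
  byte[5]=0xC6 cont=1 payload=0x46=70: acc |= 70<<7 -> acc=9027 shift=14
  byte[6]=0x14 cont=0 payload=0x14=20: acc |= 20<<14 -> acc=336707 shift=21 [end]
Varint 2: bytes[4:7] = C3 C6 14 -> value 336707 (3 byte(s))
  byte[7]=0xC3 cont=1 payload=0x43=67: acc |= 67<<0 -> acc=67 shift=7
  byte[8]=0xF9 cont=1 payload=0x79=121: acc |= 121<<7 -> acc=15555 shift=14
  byte[9]=0x4E cont=0 payload=0x4E=78: acc |= 78<<14 -> acc=1293507 shift=21 [end]
Varint 3: bytes[7:10] = C3 F9 4E -> value 1293507 (3 byte(s))
  byte[10]=0xEB cont=1 payload=0x6B=107: acc |= 107<<0 -> acc=107 shift=7
  byte[11]=0xD6 cont=1 payload=0x56=86: acc |= 86<<7 -> acc=11115 shift=14
  byte[12]=0x4E cont=0 payload=0x4E=78: acc |= 78<<14 -> acc=1289067 shift=21 [end]
Varint 4: bytes[10:13] = EB D6 4E -> value 1289067 (3 byte(s))
  byte[13]=0x4B cont=0 payload=0x4B=75: acc |= 75<<0 -> acc=75 shift=7 [end]
Varint 5: bytes[13:14] = 4B -> value 75 (1 byte(s))
  byte[14]=0xEA cont=1 payload=0x6A=106: acc |= 106<<0 -> acc=106 shift=7
  byte[15]=0xC2 cont=1 payload=0x42=66: acc |= 66<<7 -> acc=8554 shift=14
  byte[16]=0x24 cont=0 payload=0x24=36: acc |= 36<<14 -> acc=598378 shift=21 [end]
Varint 6: bytes[14:17] = EA C2 24 -> value 598378 (3 byte(s))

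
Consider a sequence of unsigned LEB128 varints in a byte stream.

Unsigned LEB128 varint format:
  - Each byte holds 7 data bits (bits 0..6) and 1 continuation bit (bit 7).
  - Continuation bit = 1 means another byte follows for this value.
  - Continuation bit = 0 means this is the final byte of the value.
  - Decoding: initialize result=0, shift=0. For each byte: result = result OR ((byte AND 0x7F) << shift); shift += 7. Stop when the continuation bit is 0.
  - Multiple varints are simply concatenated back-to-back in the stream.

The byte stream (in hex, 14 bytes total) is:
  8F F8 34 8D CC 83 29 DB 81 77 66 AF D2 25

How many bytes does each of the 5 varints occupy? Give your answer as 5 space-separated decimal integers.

Answer: 3 4 3 1 3

Derivation:
  byte[0]=0x8F cont=1 payload=0x0F=15: acc |= 15<<0 -> acc=15 shift=7
  byte[1]=0xF8 cont=1 payload=0x78=120: acc |= 120<<7 -> acc=15375 shift=14
  byte[2]=0x34 cont=0 payload=0x34=52: acc |= 52<<14 -> acc=867343 shift=21 [end]
Varint 1: bytes[0:3] = 8F F8 34 -> value 867343 (3 byte(s))
  byte[3]=0x8D cont=1 payload=0x0D=13: acc |= 13<<0 -> acc=13 shift=7
  byte[4]=0xCC cont=1 payload=0x4C=76: acc |= 76<<7 -> acc=9741 shift=14
  byte[5]=0x83 cont=1 payload=0x03=3: acc |= 3<<14 -> acc=58893 shift=21
  byte[6]=0x29 cont=0 payload=0x29=41: acc |= 41<<21 -> acc=86042125 shift=28 [end]
Varint 2: bytes[3:7] = 8D CC 83 29 -> value 86042125 (4 byte(s))
  byte[7]=0xDB cont=1 payload=0x5B=91: acc |= 91<<0 -> acc=91 shift=7
  byte[8]=0x81 cont=1 payload=0x01=1: acc |= 1<<7 -> acc=219 shift=14
  byte[9]=0x77 cont=0 payload=0x77=119: acc |= 119<<14 -> acc=1949915 shift=21 [end]
Varint 3: bytes[7:10] = DB 81 77 -> value 1949915 (3 byte(s))
  byte[10]=0x66 cont=0 payload=0x66=102: acc |= 102<<0 -> acc=102 shift=7 [end]
Varint 4: bytes[10:11] = 66 -> value 102 (1 byte(s))
  byte[11]=0xAF cont=1 payload=0x2F=47: acc |= 47<<0 -> acc=47 shift=7
  byte[12]=0xD2 cont=1 payload=0x52=82: acc |= 82<<7 -> acc=10543 shift=14
  byte[13]=0x25 cont=0 payload=0x25=37: acc |= 37<<14 -> acc=616751 shift=21 [end]
Varint 5: bytes[11:14] = AF D2 25 -> value 616751 (3 byte(s))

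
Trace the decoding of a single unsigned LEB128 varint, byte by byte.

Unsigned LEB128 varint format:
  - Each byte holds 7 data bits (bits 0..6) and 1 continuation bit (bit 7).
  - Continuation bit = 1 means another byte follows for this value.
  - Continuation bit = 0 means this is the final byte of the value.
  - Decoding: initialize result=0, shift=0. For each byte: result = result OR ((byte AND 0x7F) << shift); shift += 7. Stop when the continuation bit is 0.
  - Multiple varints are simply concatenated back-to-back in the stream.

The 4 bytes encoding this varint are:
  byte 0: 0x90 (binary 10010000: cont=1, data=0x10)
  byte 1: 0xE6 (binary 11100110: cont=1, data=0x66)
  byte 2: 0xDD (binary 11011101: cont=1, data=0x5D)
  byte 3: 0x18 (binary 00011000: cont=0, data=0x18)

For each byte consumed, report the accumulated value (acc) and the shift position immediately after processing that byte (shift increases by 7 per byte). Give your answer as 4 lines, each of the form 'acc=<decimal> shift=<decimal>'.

byte 0=0x90: payload=0x10=16, contrib = 16<<0 = 16; acc -> 16, shift -> 7
byte 1=0xE6: payload=0x66=102, contrib = 102<<7 = 13056; acc -> 13072, shift -> 14
byte 2=0xDD: payload=0x5D=93, contrib = 93<<14 = 1523712; acc -> 1536784, shift -> 21
byte 3=0x18: payload=0x18=24, contrib = 24<<21 = 50331648; acc -> 51868432, shift -> 28

Answer: acc=16 shift=7
acc=13072 shift=14
acc=1536784 shift=21
acc=51868432 shift=28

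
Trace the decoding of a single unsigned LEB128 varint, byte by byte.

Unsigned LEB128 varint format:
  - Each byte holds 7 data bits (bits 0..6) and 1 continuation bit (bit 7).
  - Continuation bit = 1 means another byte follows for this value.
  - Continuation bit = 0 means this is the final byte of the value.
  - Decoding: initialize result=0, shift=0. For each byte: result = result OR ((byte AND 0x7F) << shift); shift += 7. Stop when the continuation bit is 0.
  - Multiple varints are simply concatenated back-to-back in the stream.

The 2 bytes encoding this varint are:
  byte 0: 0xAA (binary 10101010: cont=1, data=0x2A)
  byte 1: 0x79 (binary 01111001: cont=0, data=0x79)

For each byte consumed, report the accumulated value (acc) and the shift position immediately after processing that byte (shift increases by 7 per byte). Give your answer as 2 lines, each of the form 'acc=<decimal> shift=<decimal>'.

byte 0=0xAA: payload=0x2A=42, contrib = 42<<0 = 42; acc -> 42, shift -> 7
byte 1=0x79: payload=0x79=121, contrib = 121<<7 = 15488; acc -> 15530, shift -> 14

Answer: acc=42 shift=7
acc=15530 shift=14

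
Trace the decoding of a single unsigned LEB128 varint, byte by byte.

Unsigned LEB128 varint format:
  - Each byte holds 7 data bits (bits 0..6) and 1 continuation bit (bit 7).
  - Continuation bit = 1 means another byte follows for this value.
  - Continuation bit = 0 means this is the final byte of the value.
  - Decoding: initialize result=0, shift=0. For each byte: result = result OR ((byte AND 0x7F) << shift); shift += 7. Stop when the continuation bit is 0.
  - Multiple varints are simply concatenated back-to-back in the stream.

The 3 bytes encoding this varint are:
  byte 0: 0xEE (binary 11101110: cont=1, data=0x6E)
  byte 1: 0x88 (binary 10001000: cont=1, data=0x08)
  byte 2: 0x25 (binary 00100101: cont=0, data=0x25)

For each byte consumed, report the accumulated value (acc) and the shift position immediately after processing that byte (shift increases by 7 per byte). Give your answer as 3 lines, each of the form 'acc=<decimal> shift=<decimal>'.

Answer: acc=110 shift=7
acc=1134 shift=14
acc=607342 shift=21

Derivation:
byte 0=0xEE: payload=0x6E=110, contrib = 110<<0 = 110; acc -> 110, shift -> 7
byte 1=0x88: payload=0x08=8, contrib = 8<<7 = 1024; acc -> 1134, shift -> 14
byte 2=0x25: payload=0x25=37, contrib = 37<<14 = 606208; acc -> 607342, shift -> 21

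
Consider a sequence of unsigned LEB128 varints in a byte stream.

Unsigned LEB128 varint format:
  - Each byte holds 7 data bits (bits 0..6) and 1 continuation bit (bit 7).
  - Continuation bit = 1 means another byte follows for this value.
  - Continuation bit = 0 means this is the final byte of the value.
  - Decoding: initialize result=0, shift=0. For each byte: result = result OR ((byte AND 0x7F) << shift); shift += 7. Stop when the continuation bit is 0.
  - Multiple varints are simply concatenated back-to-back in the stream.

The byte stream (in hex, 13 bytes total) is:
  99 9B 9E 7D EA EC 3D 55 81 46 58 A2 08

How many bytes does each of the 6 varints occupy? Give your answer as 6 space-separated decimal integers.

Answer: 4 3 1 2 1 2

Derivation:
  byte[0]=0x99 cont=1 payload=0x19=25: acc |= 25<<0 -> acc=25 shift=7
  byte[1]=0x9B cont=1 payload=0x1B=27: acc |= 27<<7 -> acc=3481 shift=14
  byte[2]=0x9E cont=1 payload=0x1E=30: acc |= 30<<14 -> acc=495001 shift=21
  byte[3]=0x7D cont=0 payload=0x7D=125: acc |= 125<<21 -> acc=262639001 shift=28 [end]
Varint 1: bytes[0:4] = 99 9B 9E 7D -> value 262639001 (4 byte(s))
  byte[4]=0xEA cont=1 payload=0x6A=106: acc |= 106<<0 -> acc=106 shift=7
  byte[5]=0xEC cont=1 payload=0x6C=108: acc |= 108<<7 -> acc=13930 shift=14
  byte[6]=0x3D cont=0 payload=0x3D=61: acc |= 61<<14 -> acc=1013354 shift=21 [end]
Varint 2: bytes[4:7] = EA EC 3D -> value 1013354 (3 byte(s))
  byte[7]=0x55 cont=0 payload=0x55=85: acc |= 85<<0 -> acc=85 shift=7 [end]
Varint 3: bytes[7:8] = 55 -> value 85 (1 byte(s))
  byte[8]=0x81 cont=1 payload=0x01=1: acc |= 1<<0 -> acc=1 shift=7
  byte[9]=0x46 cont=0 payload=0x46=70: acc |= 70<<7 -> acc=8961 shift=14 [end]
Varint 4: bytes[8:10] = 81 46 -> value 8961 (2 byte(s))
  byte[10]=0x58 cont=0 payload=0x58=88: acc |= 88<<0 -> acc=88 shift=7 [end]
Varint 5: bytes[10:11] = 58 -> value 88 (1 byte(s))
  byte[11]=0xA2 cont=1 payload=0x22=34: acc |= 34<<0 -> acc=34 shift=7
  byte[12]=0x08 cont=0 payload=0x08=8: acc |= 8<<7 -> acc=1058 shift=14 [end]
Varint 6: bytes[11:13] = A2 08 -> value 1058 (2 byte(s))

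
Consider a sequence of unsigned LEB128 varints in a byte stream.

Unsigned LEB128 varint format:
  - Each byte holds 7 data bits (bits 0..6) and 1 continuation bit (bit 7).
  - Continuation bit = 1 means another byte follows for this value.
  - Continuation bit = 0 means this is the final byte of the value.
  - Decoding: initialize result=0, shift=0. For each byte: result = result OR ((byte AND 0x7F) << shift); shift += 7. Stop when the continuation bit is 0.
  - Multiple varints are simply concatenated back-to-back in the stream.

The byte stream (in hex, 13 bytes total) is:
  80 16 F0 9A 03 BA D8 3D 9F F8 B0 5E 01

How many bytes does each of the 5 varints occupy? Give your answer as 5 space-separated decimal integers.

Answer: 2 3 3 4 1

Derivation:
  byte[0]=0x80 cont=1 payload=0x00=0: acc |= 0<<0 -> acc=0 shift=7
  byte[1]=0x16 cont=0 payload=0x16=22: acc |= 22<<7 -> acc=2816 shift=14 [end]
Varint 1: bytes[0:2] = 80 16 -> value 2816 (2 byte(s))
  byte[2]=0xF0 cont=1 payload=0x70=112: acc |= 112<<0 -> acc=112 shift=7
  byte[3]=0x9A cont=1 payload=0x1A=26: acc |= 26<<7 -> acc=3440 shift=14
  byte[4]=0x03 cont=0 payload=0x03=3: acc |= 3<<14 -> acc=52592 shift=21 [end]
Varint 2: bytes[2:5] = F0 9A 03 -> value 52592 (3 byte(s))
  byte[5]=0xBA cont=1 payload=0x3A=58: acc |= 58<<0 -> acc=58 shift=7
  byte[6]=0xD8 cont=1 payload=0x58=88: acc |= 88<<7 -> acc=11322 shift=14
  byte[7]=0x3D cont=0 payload=0x3D=61: acc |= 61<<14 -> acc=1010746 shift=21 [end]
Varint 3: bytes[5:8] = BA D8 3D -> value 1010746 (3 byte(s))
  byte[8]=0x9F cont=1 payload=0x1F=31: acc |= 31<<0 -> acc=31 shift=7
  byte[9]=0xF8 cont=1 payload=0x78=120: acc |= 120<<7 -> acc=15391 shift=14
  byte[10]=0xB0 cont=1 payload=0x30=48: acc |= 48<<14 -> acc=801823 shift=21
  byte[11]=0x5E cont=0 payload=0x5E=94: acc |= 94<<21 -> acc=197934111 shift=28 [end]
Varint 4: bytes[8:12] = 9F F8 B0 5E -> value 197934111 (4 byte(s))
  byte[12]=0x01 cont=0 payload=0x01=1: acc |= 1<<0 -> acc=1 shift=7 [end]
Varint 5: bytes[12:13] = 01 -> value 1 (1 byte(s))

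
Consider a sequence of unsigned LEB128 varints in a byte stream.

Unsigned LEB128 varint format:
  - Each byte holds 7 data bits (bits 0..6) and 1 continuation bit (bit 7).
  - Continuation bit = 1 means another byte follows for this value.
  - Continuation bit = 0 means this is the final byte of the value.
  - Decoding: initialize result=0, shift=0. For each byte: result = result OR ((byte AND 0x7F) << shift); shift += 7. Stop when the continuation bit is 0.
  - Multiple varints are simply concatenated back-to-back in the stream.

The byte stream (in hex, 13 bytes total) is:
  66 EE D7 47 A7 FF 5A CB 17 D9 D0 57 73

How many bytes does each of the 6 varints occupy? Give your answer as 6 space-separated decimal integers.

  byte[0]=0x66 cont=0 payload=0x66=102: acc |= 102<<0 -> acc=102 shift=7 [end]
Varint 1: bytes[0:1] = 66 -> value 102 (1 byte(s))
  byte[1]=0xEE cont=1 payload=0x6E=110: acc |= 110<<0 -> acc=110 shift=7
  byte[2]=0xD7 cont=1 payload=0x57=87: acc |= 87<<7 -> acc=11246 shift=14
  byte[3]=0x47 cont=0 payload=0x47=71: acc |= 71<<14 -> acc=1174510 shift=21 [end]
Varint 2: bytes[1:4] = EE D7 47 -> value 1174510 (3 byte(s))
  byte[4]=0xA7 cont=1 payload=0x27=39: acc |= 39<<0 -> acc=39 shift=7
  byte[5]=0xFF cont=1 payload=0x7F=127: acc |= 127<<7 -> acc=16295 shift=14
  byte[6]=0x5A cont=0 payload=0x5A=90: acc |= 90<<14 -> acc=1490855 shift=21 [end]
Varint 3: bytes[4:7] = A7 FF 5A -> value 1490855 (3 byte(s))
  byte[7]=0xCB cont=1 payload=0x4B=75: acc |= 75<<0 -> acc=75 shift=7
  byte[8]=0x17 cont=0 payload=0x17=23: acc |= 23<<7 -> acc=3019 shift=14 [end]
Varint 4: bytes[7:9] = CB 17 -> value 3019 (2 byte(s))
  byte[9]=0xD9 cont=1 payload=0x59=89: acc |= 89<<0 -> acc=89 shift=7
  byte[10]=0xD0 cont=1 payload=0x50=80: acc |= 80<<7 -> acc=10329 shift=14
  byte[11]=0x57 cont=0 payload=0x57=87: acc |= 87<<14 -> acc=1435737 shift=21 [end]
Varint 5: bytes[9:12] = D9 D0 57 -> value 1435737 (3 byte(s))
  byte[12]=0x73 cont=0 payload=0x73=115: acc |= 115<<0 -> acc=115 shift=7 [end]
Varint 6: bytes[12:13] = 73 -> value 115 (1 byte(s))

Answer: 1 3 3 2 3 1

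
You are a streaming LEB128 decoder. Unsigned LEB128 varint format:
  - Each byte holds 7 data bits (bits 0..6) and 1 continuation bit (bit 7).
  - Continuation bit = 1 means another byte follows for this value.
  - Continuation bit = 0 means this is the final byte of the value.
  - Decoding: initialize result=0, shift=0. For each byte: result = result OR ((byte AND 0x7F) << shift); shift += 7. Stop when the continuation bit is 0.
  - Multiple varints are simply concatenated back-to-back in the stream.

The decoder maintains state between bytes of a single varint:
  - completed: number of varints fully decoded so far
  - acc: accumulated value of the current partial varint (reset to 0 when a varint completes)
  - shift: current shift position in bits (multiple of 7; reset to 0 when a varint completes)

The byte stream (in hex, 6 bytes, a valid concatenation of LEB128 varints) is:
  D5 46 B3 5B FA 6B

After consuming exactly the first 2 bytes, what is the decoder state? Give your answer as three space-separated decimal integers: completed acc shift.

Answer: 1 0 0

Derivation:
byte[0]=0xD5 cont=1 payload=0x55: acc |= 85<<0 -> completed=0 acc=85 shift=7
byte[1]=0x46 cont=0 payload=0x46: varint #1 complete (value=9045); reset -> completed=1 acc=0 shift=0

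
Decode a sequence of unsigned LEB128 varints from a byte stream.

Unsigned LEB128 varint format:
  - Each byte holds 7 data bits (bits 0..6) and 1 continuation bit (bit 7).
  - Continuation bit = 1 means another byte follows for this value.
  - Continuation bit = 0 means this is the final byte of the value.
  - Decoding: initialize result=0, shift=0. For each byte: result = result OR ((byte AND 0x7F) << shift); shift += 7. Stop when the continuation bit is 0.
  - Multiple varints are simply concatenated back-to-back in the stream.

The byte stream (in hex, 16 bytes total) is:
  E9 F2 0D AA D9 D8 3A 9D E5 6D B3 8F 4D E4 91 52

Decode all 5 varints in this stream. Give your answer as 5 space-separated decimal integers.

  byte[0]=0xE9 cont=1 payload=0x69=105: acc |= 105<<0 -> acc=105 shift=7
  byte[1]=0xF2 cont=1 payload=0x72=114: acc |= 114<<7 -> acc=14697 shift=14
  byte[2]=0x0D cont=0 payload=0x0D=13: acc |= 13<<14 -> acc=227689 shift=21 [end]
Varint 1: bytes[0:3] = E9 F2 0D -> value 227689 (3 byte(s))
  byte[3]=0xAA cont=1 payload=0x2A=42: acc |= 42<<0 -> acc=42 shift=7
  byte[4]=0xD9 cont=1 payload=0x59=89: acc |= 89<<7 -> acc=11434 shift=14
  byte[5]=0xD8 cont=1 payload=0x58=88: acc |= 88<<14 -> acc=1453226 shift=21
  byte[6]=0x3A cont=0 payload=0x3A=58: acc |= 58<<21 -> acc=123088042 shift=28 [end]
Varint 2: bytes[3:7] = AA D9 D8 3A -> value 123088042 (4 byte(s))
  byte[7]=0x9D cont=1 payload=0x1D=29: acc |= 29<<0 -> acc=29 shift=7
  byte[8]=0xE5 cont=1 payload=0x65=101: acc |= 101<<7 -> acc=12957 shift=14
  byte[9]=0x6D cont=0 payload=0x6D=109: acc |= 109<<14 -> acc=1798813 shift=21 [end]
Varint 3: bytes[7:10] = 9D E5 6D -> value 1798813 (3 byte(s))
  byte[10]=0xB3 cont=1 payload=0x33=51: acc |= 51<<0 -> acc=51 shift=7
  byte[11]=0x8F cont=1 payload=0x0F=15: acc |= 15<<7 -> acc=1971 shift=14
  byte[12]=0x4D cont=0 payload=0x4D=77: acc |= 77<<14 -> acc=1263539 shift=21 [end]
Varint 4: bytes[10:13] = B3 8F 4D -> value 1263539 (3 byte(s))
  byte[13]=0xE4 cont=1 payload=0x64=100: acc |= 100<<0 -> acc=100 shift=7
  byte[14]=0x91 cont=1 payload=0x11=17: acc |= 17<<7 -> acc=2276 shift=14
  byte[15]=0x52 cont=0 payload=0x52=82: acc |= 82<<14 -> acc=1345764 shift=21 [end]
Varint 5: bytes[13:16] = E4 91 52 -> value 1345764 (3 byte(s))

Answer: 227689 123088042 1798813 1263539 1345764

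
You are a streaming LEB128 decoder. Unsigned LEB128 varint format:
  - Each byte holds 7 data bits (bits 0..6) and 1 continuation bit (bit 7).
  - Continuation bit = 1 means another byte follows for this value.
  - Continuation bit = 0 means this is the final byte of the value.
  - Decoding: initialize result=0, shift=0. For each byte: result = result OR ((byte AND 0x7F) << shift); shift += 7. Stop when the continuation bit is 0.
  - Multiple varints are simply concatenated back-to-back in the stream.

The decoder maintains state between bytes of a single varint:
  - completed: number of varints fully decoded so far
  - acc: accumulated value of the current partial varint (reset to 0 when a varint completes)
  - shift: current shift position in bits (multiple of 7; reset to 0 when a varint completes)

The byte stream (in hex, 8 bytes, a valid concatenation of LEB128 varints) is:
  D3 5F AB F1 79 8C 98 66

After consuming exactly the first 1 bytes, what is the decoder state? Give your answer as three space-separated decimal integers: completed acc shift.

byte[0]=0xD3 cont=1 payload=0x53: acc |= 83<<0 -> completed=0 acc=83 shift=7

Answer: 0 83 7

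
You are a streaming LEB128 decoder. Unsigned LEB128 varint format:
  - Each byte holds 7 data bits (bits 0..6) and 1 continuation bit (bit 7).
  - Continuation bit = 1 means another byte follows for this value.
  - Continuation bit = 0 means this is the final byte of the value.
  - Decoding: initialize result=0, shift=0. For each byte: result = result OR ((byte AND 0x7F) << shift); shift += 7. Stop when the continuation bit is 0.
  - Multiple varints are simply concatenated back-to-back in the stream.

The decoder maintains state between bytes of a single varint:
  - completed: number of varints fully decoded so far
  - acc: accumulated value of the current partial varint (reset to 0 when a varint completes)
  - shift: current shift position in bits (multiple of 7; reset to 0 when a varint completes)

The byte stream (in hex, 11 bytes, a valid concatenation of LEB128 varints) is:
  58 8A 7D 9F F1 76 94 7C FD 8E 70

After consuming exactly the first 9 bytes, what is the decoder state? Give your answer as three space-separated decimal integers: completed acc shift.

byte[0]=0x58 cont=0 payload=0x58: varint #1 complete (value=88); reset -> completed=1 acc=0 shift=0
byte[1]=0x8A cont=1 payload=0x0A: acc |= 10<<0 -> completed=1 acc=10 shift=7
byte[2]=0x7D cont=0 payload=0x7D: varint #2 complete (value=16010); reset -> completed=2 acc=0 shift=0
byte[3]=0x9F cont=1 payload=0x1F: acc |= 31<<0 -> completed=2 acc=31 shift=7
byte[4]=0xF1 cont=1 payload=0x71: acc |= 113<<7 -> completed=2 acc=14495 shift=14
byte[5]=0x76 cont=0 payload=0x76: varint #3 complete (value=1947807); reset -> completed=3 acc=0 shift=0
byte[6]=0x94 cont=1 payload=0x14: acc |= 20<<0 -> completed=3 acc=20 shift=7
byte[7]=0x7C cont=0 payload=0x7C: varint #4 complete (value=15892); reset -> completed=4 acc=0 shift=0
byte[8]=0xFD cont=1 payload=0x7D: acc |= 125<<0 -> completed=4 acc=125 shift=7

Answer: 4 125 7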